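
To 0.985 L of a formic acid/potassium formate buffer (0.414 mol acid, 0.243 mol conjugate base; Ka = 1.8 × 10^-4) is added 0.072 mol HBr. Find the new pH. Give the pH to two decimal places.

pH = 3.29

After neutralization: n(HCOOH) = 0.486 mol, n(HCOO-) = 0.171 mol.
pKa = −log(1.8 × 10^-4) = 3.745
pH = pKa + log([A⁻]/[HA]) = 3.745 + log(0.171/0.486) = 3.745 -0.454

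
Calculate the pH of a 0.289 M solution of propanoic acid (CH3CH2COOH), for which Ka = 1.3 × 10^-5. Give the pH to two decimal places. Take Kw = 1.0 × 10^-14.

CH3CH2COOH ⇌ CH3CH2COO- + H+
Ka = x²/(0.289 − x) = 1.3 × 10^-5
Neglecting x in the denominator: x = √(1.3 × 10^-5 × 0.289) = 1.94 × 10^-3 M
(x/C₀ = 0.67% < 5%, so the approximation holds.)
pH = −log[H+] = −log(1.94 × 10^-3) = 2.71

pH = 2.71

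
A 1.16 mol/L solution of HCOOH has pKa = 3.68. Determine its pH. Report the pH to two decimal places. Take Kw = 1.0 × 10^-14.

HCOOH ⇌ HCOO- + H+
Ka = 10^(−3.68) = 2.09 × 10^-4
From the ICE table, Ka = [H+]²/(1.16 − [H+]) = 2.09 × 10^-4.
Neglecting [H+] in the denominator: [H+] = √(2.09 × 10^-4 × 1.16) = 1.56 × 10^-2 M
Check: 1.3% ionized — well under 5%, approximation valid.
pH = −log[H+] = −log(1.56 × 10^-2) = 1.81

pH = 1.81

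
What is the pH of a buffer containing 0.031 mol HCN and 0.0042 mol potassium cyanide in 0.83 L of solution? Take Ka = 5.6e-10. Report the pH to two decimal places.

pKa = −log(5.6 × 10^-10) = 9.252
Using pH = pKa + log([base]/[acid]) with [base]/[acid] = 0.0042/0.031:
pH = 9.252 + (-0.868) = 8.38

pH = 8.38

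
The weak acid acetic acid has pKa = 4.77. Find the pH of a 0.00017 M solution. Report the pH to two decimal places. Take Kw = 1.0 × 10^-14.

pH = 4.34

CH3COOH ⇌ CH3COO- + H+
Ka = 10^(−4.77) = 1.70 × 10^-5
Ka = [H+]²/(0.00017 − [H+]) = 1.70 × 10^-5
Here C₀/Ka ≈ 10, so the small-[H+] approximation fails. Use the quadratic:
[H+] = [−1.7e-05 + √(1.7e-05² + 1.16e-08)]/2 = 4.59 × 10^-5 M
pH = −log[H+] = −log(4.59 × 10^-5) = 4.34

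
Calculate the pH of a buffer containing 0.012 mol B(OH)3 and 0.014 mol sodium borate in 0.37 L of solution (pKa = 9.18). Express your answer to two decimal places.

Using pH = pKa + log([base]/[acid]) with [base]/[acid] = 0.014/0.012:
pH = 9.18 + (+0.067) = 9.25

pH = 9.25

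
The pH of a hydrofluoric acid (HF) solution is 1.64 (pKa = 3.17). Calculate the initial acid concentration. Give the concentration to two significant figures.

[H+] = 10^(-1.64) = 2.29 × 10^-2 M = x
Ka = 10^(−3.17) = 6.76 × 10^-4
Ka = x²/(C₀ − x) ⇒ C₀ = x + x²/Ka
C₀ = 2.29 × 10^-2 + (2.29 × 10^-2)²/(6.76 × 10^-4) = 7.99 × 10^-1 M

C₀ = 8.0 × 10^-1 M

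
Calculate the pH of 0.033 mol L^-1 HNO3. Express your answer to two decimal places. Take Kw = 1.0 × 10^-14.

pH = 1.48

HNO3 is a strong acid and dissociates completely, so [H+] = 0.033 M.
pH = -log(0.033) = 1.48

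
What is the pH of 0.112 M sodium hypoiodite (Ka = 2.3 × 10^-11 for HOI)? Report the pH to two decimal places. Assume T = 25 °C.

pH = 11.83

OI- is the conjugate base of the weak acid HOI.
Kb = Kw/Ka = 1.0×10^-14 / 2.3 × 10^-11 = 4.35 × 10^-4
From the ICE table, Kb = [OH-]²/(0.112 − [OH-]) = 4.35 × 10^-4.
Here C₀/Kb ≈ 257, so the small-[OH-] approximation fails. Use the quadratic:
[OH-] = (−Kb + √(Kb² + 4·Kb·C₀))/2 = 6.77 × 10^-3 M
pOH = 2.17, so pH = 14.00 − pOH = 11.83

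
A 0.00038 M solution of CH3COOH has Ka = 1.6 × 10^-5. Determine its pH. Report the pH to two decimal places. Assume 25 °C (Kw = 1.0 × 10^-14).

pH = 4.15

CH3COOH ⇌ CH3COO- + H+
From the ICE table, Ka = [H+]²/(0.00038 − [H+]) = 1.6 × 10^-5.
Here C₀/Ka ≈ 23.8, so the small-[H+] approximation fails. Use the quadratic:
[H+] = (−Ka + √(Ka² + 4·Ka·C₀))/2 = 7.04 × 10^-5 M
pH = −log[H+] = −log(7.04 × 10^-5) = 4.15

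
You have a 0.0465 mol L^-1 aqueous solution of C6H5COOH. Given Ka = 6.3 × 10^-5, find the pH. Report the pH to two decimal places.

pH = 2.77

C6H5COOH ⇌ C6H5COO- + H+
Ka = [H+]²/(0.0465 − [H+]) = 6.3 × 10^-5
Assume [H+] ≪ 0.0465: [H+] ≈ √(6.3 × 10^-5 × 0.0465) = 1.71 × 10^-3 M
Check: 3.7% ionized — well under 5%, approximation valid.
pH = −log(1.71 × 10^-3) = 2.77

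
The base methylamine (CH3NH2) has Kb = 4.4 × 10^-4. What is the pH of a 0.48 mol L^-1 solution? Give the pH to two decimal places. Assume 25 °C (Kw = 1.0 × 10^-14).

CH3NH2 + H2O ⇌ CH3NH3+ + OH-
From the ICE table, Kb = [OH-]²/(0.48 − [OH-]) = 4.4 × 10^-4.
Assume [OH-] ≪ 0.48: [OH-] ≈ √(4.4 × 10^-4 × 0.48) = 1.45 × 10^-2 M
Check: 3% ionized — well under 5%, approximation valid.
pOH = 1.84, so pH = 14.00 − pOH = 12.16

pH = 12.16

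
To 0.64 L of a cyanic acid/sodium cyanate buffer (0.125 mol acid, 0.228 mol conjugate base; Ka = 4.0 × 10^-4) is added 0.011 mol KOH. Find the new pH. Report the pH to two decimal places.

After neutralization: n(HOCN) = 0.114 mol, n(OCN-) = 0.239 mol.
pKa = −log(4.0 × 10^-4) = 3.398
Henderson–Hasselbalch with mole ratio 0.239/0.114: pH = 3.398 + (+0.321)

pH = 3.72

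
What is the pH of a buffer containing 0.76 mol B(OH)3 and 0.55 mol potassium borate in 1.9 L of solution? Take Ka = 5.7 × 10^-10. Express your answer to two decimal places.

pH = 9.10

pKa = −log(5.7 × 10^-10) = 9.244
pH = pKa + log([A⁻]/[HA]) = 9.244 + log(0.55/0.76)
pH = 9.244 + (-0.140) = 9.10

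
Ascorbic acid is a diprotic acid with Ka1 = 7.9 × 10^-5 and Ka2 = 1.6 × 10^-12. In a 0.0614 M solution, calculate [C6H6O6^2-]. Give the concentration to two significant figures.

First ionization gives [H+] ≈ [HC6H6O6-] = 2.20 × 10^-3 M.
Second step: Ka2 = [H+][C6H6O6^2-]/[HC6H6O6-] ≈ [C6H6O6^2-] (since [H+] ≈ [HC6H6O6-]).
So [C6H6O6^2-] ≈ Ka2.

1.6 × 10^-12 M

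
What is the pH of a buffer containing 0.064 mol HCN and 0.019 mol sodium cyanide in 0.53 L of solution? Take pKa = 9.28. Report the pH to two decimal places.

pH = 8.75

pH = pKa + log([A⁻]/[HA]) = 9.28 + log(0.019/0.064)
pH = 9.28 + (-0.527) = 8.75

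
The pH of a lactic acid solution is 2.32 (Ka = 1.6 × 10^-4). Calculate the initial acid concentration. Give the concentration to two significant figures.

C₀ = 1.5 × 10^-1 M

[H+] = 10^(-2.32) = 4.79 × 10^-3 M = x
Ka = x²/(C₀ − x) ⇒ C₀ = x + x²/Ka
C₀ = 4.79 × 10^-3 + (4.79 × 10^-3)²/(1.6 × 10^-4) = 1.48 × 10^-1 M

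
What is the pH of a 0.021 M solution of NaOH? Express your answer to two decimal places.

pH = 12.32

NaOH is a strong base; [OH-] = 0.021 M.
pOH = -log(0.021) = 1.68
pH = 14.00 - 1.68 = 12.32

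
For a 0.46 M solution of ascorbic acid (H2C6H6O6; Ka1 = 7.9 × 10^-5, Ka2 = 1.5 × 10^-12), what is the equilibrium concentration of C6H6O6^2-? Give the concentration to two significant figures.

1.5 × 10^-12 M

First ionization gives [H+] ≈ [HC6H6O6-] = 6.03 × 10^-3 M.
Second step: Ka2 = [H+][C6H6O6^2-]/[HC6H6O6-] ≈ [C6H6O6^2-] (since [H+] ≈ [HC6H6O6-]).
So [C6H6O6^2-] ≈ Ka2.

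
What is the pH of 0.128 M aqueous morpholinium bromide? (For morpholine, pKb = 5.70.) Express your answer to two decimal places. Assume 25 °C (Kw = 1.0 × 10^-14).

C4H8ONH2+ is the conjugate acid of the weak base C4H8ONH.
Kb = 10^(−5.70) = 2.00 × 10^-6
Ka = Kw/Kb = 1.0×10^-14 / 2.00 × 10^-6 = 5.00 × 10^-9
From the ICE table, Ka = [H+]²/(0.128 − [H+]) = 5.00 × 10^-9.
Since Ka ≪ C₀, [H+] ≈ √(Ka·C₀) = 2.53 × 10^-5 M.
pH = −log[H+] = −log(2.53 × 10^-5) = 4.60

pH = 4.60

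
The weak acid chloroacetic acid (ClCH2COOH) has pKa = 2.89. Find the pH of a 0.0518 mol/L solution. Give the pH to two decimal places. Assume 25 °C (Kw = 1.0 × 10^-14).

ClCH2COOH ⇌ ClCH2COO- + H+
Ka = 10^(−2.89) = 1.29 × 10^-3
Ka = x²/(0.0518 − x) = 1.29 × 10^-3
Here C₀/Ka ≈ 40.2, so the small-x approximation fails. Use the quadratic:
x = [−0.00129 + √(0.00129² + 0.000267)]/2 = 7.55 × 10^-3 M
pH = −log(7.55 × 10^-3) = 2.12

pH = 2.12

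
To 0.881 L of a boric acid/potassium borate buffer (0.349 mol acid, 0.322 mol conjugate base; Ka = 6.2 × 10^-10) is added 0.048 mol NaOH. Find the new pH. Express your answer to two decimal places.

pH = 9.30

OH- converts B(OH)3 to B(OH)4-: B(OH)3 → 0.301 mol, B(OH)4- → 0.37 mol.
pKa = −log(6.2 × 10^-10) = 9.208
pH = pKa + log([A⁻]/[HA]) = 9.208 + log(0.37/0.301) = 9.208 +0.090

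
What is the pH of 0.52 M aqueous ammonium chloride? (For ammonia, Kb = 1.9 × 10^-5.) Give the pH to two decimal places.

NH4+ is the conjugate acid of the weak base NH3.
Ka = Kw/Kb = 1.0×10^-14 / 1.9 × 10^-5 = 5.26 × 10^-10
From the ICE table, Ka = [H+]²/(0.52 − [H+]) = 5.26 × 10^-10.
Since Ka ≪ C₀, [H+] ≈ √(Ka·C₀) = 1.65 × 10^-5 M.
pH = −log[H+] = −log(1.65 × 10^-5) = 4.78

pH = 4.78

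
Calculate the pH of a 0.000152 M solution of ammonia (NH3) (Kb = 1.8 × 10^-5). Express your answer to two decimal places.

pH = 9.64

NH3 + H2O ⇌ NH4+ + OH-
From the ICE table, Kb = x²/(0.000152 − x) = 1.8 × 10^-5.
x is not negligible relative to C₀; solve x² + 1.8e-05·x − 2.74e-09 = 0.
x = (−Kb + √(Kb² + 4·Kb·C₀))/2 = 4.41 × 10^-5 M
pOH = 4.36, so pH = 14.00 − pOH = 9.64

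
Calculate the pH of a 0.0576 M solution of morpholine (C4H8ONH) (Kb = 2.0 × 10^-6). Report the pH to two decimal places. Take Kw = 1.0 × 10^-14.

pH = 10.53

C4H8ONH + H2O ⇌ C4H8ONH2+ + OH-
Kb = [OH-]²/(0.0576 − [OH-]) = 2.0 × 10^-6
Assume [OH-] ≪ 0.0576: [OH-] ≈ √(2.0 × 10^-6 × 0.0576) = 3.39 × 10^-4 M
([OH-]/C₀ = 0.59% < 5%, so the approximation holds.)
pOH = −log(3.39 × 10^-4) = 3.47; pH = 14.00 − 3.47 = 10.53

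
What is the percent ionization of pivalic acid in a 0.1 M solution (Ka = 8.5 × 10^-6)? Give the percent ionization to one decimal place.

0.9%

(CH3)3CCOOH ⇌ (CH3)3CCOO- + H+; let x = [H+] at equilibrium.
x ≈ √(Ka·C₀) = √(8.5 × 10^-6 × 0.1) = 9.22 × 10^-4 M
Fraction ionized = 9.22 × 10^-4 / 0.1 = 0.0092 → 0.9%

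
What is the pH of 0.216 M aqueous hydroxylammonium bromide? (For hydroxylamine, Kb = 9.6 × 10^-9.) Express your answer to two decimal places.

NH3OH+ is the conjugate acid of the weak base NH2OH.
Ka = Kw/Kb = 1.0×10^-14 / 9.6 × 10^-9 = 1.04 × 10^-6
Ka = x²/(0.216 − x) = 1.04 × 10^-6
Since Ka ≪ C₀, x ≈ √(Ka·C₀) = 4.74 × 10^-4 M.
pH = −log[H+] = −log(4.74 × 10^-4) = 3.32

pH = 3.32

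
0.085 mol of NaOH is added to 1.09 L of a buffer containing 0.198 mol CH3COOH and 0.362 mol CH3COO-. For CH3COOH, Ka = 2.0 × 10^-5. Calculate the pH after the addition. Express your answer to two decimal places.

OH- converts CH3COOH to CH3COO-: CH3COOH → 0.113 mol, CH3COO- → 0.447 mol.
pKa = −log(2.0 × 10^-5) = 4.699
Henderson–Hasselbalch with mole ratio 0.447/0.113: pH = 4.699 + (+0.597)

pH = 5.30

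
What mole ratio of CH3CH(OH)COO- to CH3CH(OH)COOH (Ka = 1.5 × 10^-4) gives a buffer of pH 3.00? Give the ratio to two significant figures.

ratio = 0.15

pKa = -log(1.5 × 10^-4) = 3.824
pH = pKa + log(r) ⇒ log(r) = 3.00 − 3.824 = -0.824
r = [CH3CH(OH)COO-]/[CH3CH(OH)COOH] = 10^(-0.824) = 0.15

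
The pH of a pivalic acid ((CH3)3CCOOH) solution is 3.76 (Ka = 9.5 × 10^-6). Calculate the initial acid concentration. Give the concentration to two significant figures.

[H+] = 10^(-3.76) = 1.74 × 10^-4 M = x
Ka = x²/(C₀ − x) ⇒ C₀ = x + x²/Ka
C₀ = 1.74 × 10^-4 + (1.74 × 10^-4)²/(9.5 × 10^-6) = 3.36 × 10^-3 M

C₀ = 3.4 × 10^-3 M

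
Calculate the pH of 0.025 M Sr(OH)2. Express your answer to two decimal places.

Sr(OH)2 is a strong base (each formula unit releases 2 OH-); [OH-] = 0.05 M.
pOH = -log(0.05) = 1.30
pH = 14.00 - 1.30 = 12.70

pH = 12.70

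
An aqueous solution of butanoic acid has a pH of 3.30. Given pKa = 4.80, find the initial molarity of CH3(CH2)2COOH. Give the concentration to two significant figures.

C₀ = 1.6 × 10^-2 M

[H+] = 10^(-3.30) = 5.01 × 10^-4 M = x
Ka = 10^(−4.80) = 1.58 × 10^-5
Ka = x²/(C₀ − x) ⇒ C₀ = x + x²/Ka
C₀ = 5.01 × 10^-4 + (5.01 × 10^-4)²/(1.58 × 10^-5) = 1.64 × 10^-2 M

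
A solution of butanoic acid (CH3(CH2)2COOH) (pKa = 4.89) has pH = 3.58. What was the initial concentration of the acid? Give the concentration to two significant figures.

[H+] = 10^(-3.58) = 2.63 × 10^-4 M = x
Ka = 10^(−4.89) = 1.29 × 10^-5
Ka = x²/(C₀ − x) ⇒ C₀ = x + x²/Ka
C₀ = 2.63 × 10^-4 + (2.63 × 10^-4)²/(1.29 × 10^-5) = 5.62 × 10^-3 M

C₀ = 5.6 × 10^-3 M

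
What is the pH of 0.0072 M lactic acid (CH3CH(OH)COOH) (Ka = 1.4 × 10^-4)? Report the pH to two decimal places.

CH3CH(OH)COOH ⇌ CH3CH(OH)COO- + H+
From the ICE table, Ka = [H+]²/(0.0072 − [H+]) = 1.4 × 10^-4.
Here C₀/Ka ≈ 51.4, so the small-[H+] approximation fails. Use the quadratic:
[H+] = (−Ka + √(Ka² + 4·Ka·C₀))/2 = 9.36 × 10^-4 M
pH = −log(9.36 × 10^-4) = 3.03

pH = 3.03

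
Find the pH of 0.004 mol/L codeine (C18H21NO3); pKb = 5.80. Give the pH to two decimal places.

C18H21NO3 + H2O ⇌ C18H22NO3+ + OH-
Kb = 10^(−5.80) = 1.58 × 10^-6
Kb = [OH-]²/(0.004 − [OH-]) = 1.58 × 10^-6
Neglecting [OH-] in the denominator: [OH-] = √(1.58 × 10^-6 × 0.004) = 7.95 × 10^-5 M
([OH-]/C₀ = 2% < 5%, so the approximation holds.)
pOH = −log(7.95 × 10^-5) = 4.10; pH = 14.00 − 4.10 = 9.90

pH = 9.90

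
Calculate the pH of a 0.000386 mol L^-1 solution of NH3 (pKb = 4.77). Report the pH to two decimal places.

NH3 + H2O ⇌ NH4+ + OH-
Kb = 10^(−4.77) = 1.70 × 10^-5
Kb = [OH-]²/(0.000386 − [OH-]) = 1.70 × 10^-5
The 5% rule fails; solving [OH-]² + Kb·[OH-] − Kb·C₀ = 0 exactly:
[OH-] = [−1.7e-05 + √(1.7e-05² + 2.62e-08)]/2 = 7.30 × 10^-5 M
pOH = −log(7.30 × 10^-5) = 4.14; pH = 14.00 − 4.14 = 9.86

pH = 9.86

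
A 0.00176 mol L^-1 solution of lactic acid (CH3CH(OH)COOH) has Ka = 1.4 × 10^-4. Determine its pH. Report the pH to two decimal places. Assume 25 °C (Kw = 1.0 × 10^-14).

pH = 3.37

CH3CH(OH)COOH ⇌ CH3CH(OH)COO- + H+
From the ICE table, Ka = x²/(0.00176 − x) = 1.4 × 10^-4.
The 5% rule fails; solving x² + Ka·x − Ka·C₀ = 0 exactly:
x = (−Ka + √(Ka² + 4·Ka·C₀))/2 = 4.31 × 10^-4 M
pH = −log(4.31 × 10^-4) = 3.37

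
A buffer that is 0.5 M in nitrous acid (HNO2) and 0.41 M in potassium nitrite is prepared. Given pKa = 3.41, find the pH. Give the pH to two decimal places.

Using pH = pKa + log([base]/[acid]) with [base]/[acid] = 0.41/0.5:
pH = 3.41 + (-0.086) = 3.32

pH = 3.32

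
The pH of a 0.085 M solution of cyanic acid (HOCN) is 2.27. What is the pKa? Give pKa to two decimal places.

[H+] = 10^(-2.27) = 5.37 × 10^-3 M
At equilibrium [HA] = 0.085 − 5.37 × 10^-3 = 7.96 × 10^-2 M
Ka = [H+][A-]/[HA] = (5.37 × 10^-3)² / 7.96 × 10^-2 = 3.62 × 10^-4
pKa = -log(3.62 × 10^-4) = 3.44

pKa = 3.44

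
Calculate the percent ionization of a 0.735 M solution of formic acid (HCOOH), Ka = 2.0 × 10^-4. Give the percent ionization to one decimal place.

1.6%

HCOOH ⇌ HCOO- + H+; let x = [H+] at equilibrium.
x ≈ √(Ka·C₀) = √(2.0 × 10^-4 × 0.735) = 1.21 × 10^-2 M
% ionization = x/C₀ × 100% = 1.21 × 10^-2/0.735 × 100% = 1.6%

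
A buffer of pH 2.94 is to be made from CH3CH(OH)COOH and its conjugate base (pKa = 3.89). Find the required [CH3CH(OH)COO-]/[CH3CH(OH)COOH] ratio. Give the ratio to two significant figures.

pH = pKa + log(r) ⇒ log(r) = 2.94 − 3.89 = -0.95
r = [CH3CH(OH)COO-]/[CH3CH(OH)COOH] = 10^(-0.95) = 0.112

ratio = 0.11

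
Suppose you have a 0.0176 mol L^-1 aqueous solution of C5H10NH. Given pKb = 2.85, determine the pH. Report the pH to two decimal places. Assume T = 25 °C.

pH = 11.64

C5H10NH + H2O ⇌ C5H10NH2+ + OH-
Kb = 10^(−2.85) = 1.41 × 10^-3
Let x = [OH-] at equilibrium. Kb = x²/(0.0176 − x).
x is not negligible relative to C₀; solve x² + 0.00141·x − 2.48e-05 = 0.
x = (−Kb + √(Kb² + 4·Kb·C₀))/2 = 4.33 × 10^-3 M
pOH = 2.36, so pH = 14.00 − pOH = 11.64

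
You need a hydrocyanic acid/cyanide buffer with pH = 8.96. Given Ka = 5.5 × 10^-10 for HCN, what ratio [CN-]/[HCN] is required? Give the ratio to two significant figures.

pKa = -log(5.5 × 10^-10) = 9.260
pH = pKa + log(r) ⇒ log(r) = 8.96 − 9.260 = -0.300
r = [CN-]/[HCN] = 10^(-0.300) = 0.501

ratio = 0.50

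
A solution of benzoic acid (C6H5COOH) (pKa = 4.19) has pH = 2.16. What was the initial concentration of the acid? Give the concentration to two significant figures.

C₀ = 7.5 × 10^-1 M

[H+] = 10^(-2.16) = 6.92 × 10^-3 M = x
Ka = 10^(−4.19) = 6.46 × 10^-5
Ka = x²/(C₀ − x) ⇒ C₀ = x + x²/Ka
C₀ = 6.92 × 10^-3 + (6.92 × 10^-3)²/(6.46 × 10^-5) = 7.48 × 10^-1 M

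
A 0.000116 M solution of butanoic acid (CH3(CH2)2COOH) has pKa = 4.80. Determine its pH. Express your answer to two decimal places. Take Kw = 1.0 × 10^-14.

CH3(CH2)2COOH ⇌ CH3(CH2)2COO- + H+
Ka = 10^(−4.80) = 1.58 × 10^-5
From the ICE table, Ka = [H+]²/(0.000116 − [H+]) = 1.58 × 10^-5.
Here C₀/Ka ≈ 7.34, so the small-[H+] approximation fails. Use the quadratic:
[H+] = (−Ka + √(Ka² + 4·Ka·C₀))/2 = 3.56 × 10^-5 M
pH = −log(3.56 × 10^-5) = 4.45

pH = 4.45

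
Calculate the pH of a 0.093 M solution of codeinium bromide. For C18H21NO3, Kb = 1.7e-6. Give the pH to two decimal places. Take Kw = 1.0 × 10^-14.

C18H22NO3+ is the conjugate acid of the weak base C18H21NO3.
Ka = Kw/Kb = 1.0×10^-14 / 1.7 × 10^-6 = 5.88 × 10^-9
From the ICE table, Ka = [H+]²/(0.093 − [H+]) = 5.88 × 10^-9.
Assume [H+] ≪ 0.093: [H+] ≈ √(5.88 × 10^-9 × 0.093) = 2.34 × 10^-5 M
([H+]/C₀ = 0.025% < 5%, so the approximation holds.)
pH = −log[H+] = −log(2.34 × 10^-5) = 4.63

pH = 4.63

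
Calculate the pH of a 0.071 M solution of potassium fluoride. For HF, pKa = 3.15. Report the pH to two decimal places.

F- is the conjugate base of the weak acid HF.
Ka = 10^(−3.15) = 7.08 × 10^-4
Kb = Kw/Ka = 1.0×10^-14 / 7.08 × 10^-4 = 1.41 × 10^-11
Let x = [OH-] at equilibrium. Kb = x²/(0.071 − x).
Since Kb ≪ C₀, x ≈ √(Kb·C₀) = 1.00 × 10^-6 M.
Check: 0.0014% ionized — well under 5%, approximation valid.
pOH = 6.00, so pH = 14.00 − pOH = 8.00

pH = 8.00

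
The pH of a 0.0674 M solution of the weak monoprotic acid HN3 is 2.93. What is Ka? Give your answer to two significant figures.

[H+] = 10^(-2.93) = 1.17 × 10^-3 M
At equilibrium [HA] = 0.0674 − 1.17 × 10^-3 = 6.62 × 10^-2 M
Ka = [H+][A-]/[HA] = (1.17 × 10^-3)² / 6.62 × 10^-2 = 2.1 × 10^-5

Ka = 2.1 × 10^-5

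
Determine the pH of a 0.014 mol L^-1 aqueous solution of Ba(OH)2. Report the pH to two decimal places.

Ba(OH)2 is a strong base (each formula unit releases 2 OH-); [OH-] = 0.028 M.
pOH = -log(0.028) = 1.55
pH = 14.00 - 1.55 = 12.45

pH = 12.45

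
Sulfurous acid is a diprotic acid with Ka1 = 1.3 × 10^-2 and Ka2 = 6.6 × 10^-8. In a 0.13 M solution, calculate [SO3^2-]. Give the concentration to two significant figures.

6.6 × 10^-8 M

First ionization gives [H+] ≈ [HSO3-] = 3.51 × 10^-2 M.
Second step: Ka2 = [H+][SO3^2-]/[HSO3-] ≈ [SO3^2-] (since [H+] ≈ [HSO3-]).
So [SO3^2-] ≈ Ka2.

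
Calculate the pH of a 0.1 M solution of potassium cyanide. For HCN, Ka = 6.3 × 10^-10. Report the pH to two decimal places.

pH = 11.10

CN- is the conjugate base of the weak acid HCN.
Kb = Kw/Ka = 1.0×10^-14 / 6.3 × 10^-10 = 1.59 × 10^-5
Kb = x²/(0.1 − x) = 1.59 × 10^-5
Since Kb ≪ C₀, x ≈ √(Kb·C₀) = 1.26 × 10^-3 M.
pOH = 2.90, so pH = 14.00 − pOH = 11.10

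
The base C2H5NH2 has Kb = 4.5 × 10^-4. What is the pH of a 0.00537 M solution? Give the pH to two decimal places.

C2H5NH2 + H2O ⇌ C2H5NH3+ + OH-
Kb = x²/(0.00537 − x) = 4.5 × 10^-4
The 5% rule fails; solving x² + Kb·x − Kb·C₀ = 0 exactly:
x = (−Kb + √(Kb² + 4·Kb·C₀))/2 = 1.35 × 10^-3 M
pOH = 2.87, so pH = 14.00 − pOH = 11.13

pH = 11.13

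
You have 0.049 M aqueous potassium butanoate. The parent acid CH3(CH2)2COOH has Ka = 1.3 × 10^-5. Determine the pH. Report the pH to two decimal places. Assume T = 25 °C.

pH = 8.79

CH3(CH2)2COO- is the conjugate base of the weak acid CH3(CH2)2COOH.
Kb = Kw/Ka = 1.0×10^-14 / 1.3 × 10^-5 = 7.69 × 10^-10
From the ICE table, Kb = [OH-]²/(0.049 − [OH-]) = 7.69 × 10^-10.
Since Kb ≪ C₀, [OH-] ≈ √(Kb·C₀) = 6.14 × 10^-6 M.
pOH = 5.21, so pH = 14.00 − pOH = 8.79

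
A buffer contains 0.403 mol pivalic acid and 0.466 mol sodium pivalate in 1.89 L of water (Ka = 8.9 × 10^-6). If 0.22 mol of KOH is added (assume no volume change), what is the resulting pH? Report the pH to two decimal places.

OH- converts (CH3)3CCOOH to (CH3)3CCOO-: (CH3)3CCOOH → 0.183 mol, (CH3)3CCOO- → 0.686 mol.
pKa = −log(8.9 × 10^-6) = 5.051
pH = pKa + log([A⁻]/[HA]) = 5.051 + log(0.686/0.183) = 5.051 +0.574

pH = 5.62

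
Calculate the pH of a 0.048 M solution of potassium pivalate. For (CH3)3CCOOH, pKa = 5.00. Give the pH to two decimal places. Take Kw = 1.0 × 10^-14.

(CH3)3CCOO- is the conjugate base of the weak acid (CH3)3CCOOH.
Ka = 10^(−5.00) = 1.00 × 10^-5
Kb = Kw/Ka = 1.0×10^-14 / 1.00 × 10^-5 = 1.00 × 10^-9
Kb = [OH-]²/(0.048 − [OH-]) = 1.00 × 10^-9
Neglecting [OH-] in the denominator: [OH-] = √(1.00 × 10^-9 × 0.048) = 6.93 × 10^-6 M
pOH = −log(6.93 × 10^-6) = 5.16; pH = 14.00 − 5.16 = 8.84

pH = 8.84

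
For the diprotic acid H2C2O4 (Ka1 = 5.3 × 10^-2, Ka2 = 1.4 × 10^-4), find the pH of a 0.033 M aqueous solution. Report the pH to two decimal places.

pH = 1.64

Ka1 ≫ Ka2, so treat the first dissociation as the only significant source of H+.
Ka1 = x²/(0.033 − x) = 5.3 × 10^-2
Solving the quadratic: x = (−Ka1 + √(Ka1² + 4·Ka1·C₀))/2 = 2.30 × 10^-2 M
pH = −log(2.30 × 10^-2) = 1.64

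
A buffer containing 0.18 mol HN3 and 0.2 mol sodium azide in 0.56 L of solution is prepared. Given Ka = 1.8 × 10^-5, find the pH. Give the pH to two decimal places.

pKa = −log(1.8 × 10^-5) = 4.745
Henderson–Hasselbalch: pH = pKa + log([N3-]/[HN3]) = 4.745 + log(0.2/0.18)
pH = 4.745 + (+0.046) = 4.79

pH = 4.79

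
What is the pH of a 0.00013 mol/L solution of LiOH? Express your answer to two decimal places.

LiOH is a strong base; [OH-] = 0.00013 M.
pOH = -log(0.00013) = 3.89
pH = 14.00 - 3.89 = 10.11

pH = 10.11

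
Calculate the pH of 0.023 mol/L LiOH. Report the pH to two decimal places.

pH = 12.36

LiOH is a strong base; [OH-] = 0.023 M.
pOH = -log(0.023) = 1.64
pH = 14.00 - 1.64 = 12.36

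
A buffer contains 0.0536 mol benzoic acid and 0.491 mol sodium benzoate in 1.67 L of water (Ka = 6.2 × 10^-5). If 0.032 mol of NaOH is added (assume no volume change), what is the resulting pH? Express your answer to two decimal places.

pH = 5.59

After neutralization: n(C6H5COOH) = 0.0216 mol, n(C6H5COO-) = 0.523 mol.
pKa = −log(6.2 × 10^-5) = 4.208
pH = pKa + log([A⁻]/[HA]) = 4.208 + log(0.523/0.0216) = 4.208 +1.384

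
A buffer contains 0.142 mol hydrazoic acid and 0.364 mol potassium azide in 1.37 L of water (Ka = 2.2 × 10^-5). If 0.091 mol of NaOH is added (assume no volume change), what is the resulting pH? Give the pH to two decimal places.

OH- converts HN3 to N3-: HN3 → 0.051 mol, N3- → 0.455 mol.
pKa = −log(2.2 × 10^-5) = 4.658
Henderson–Hasselbalch with mole ratio 0.455/0.051: pH = 4.658 + (+0.950)

pH = 5.61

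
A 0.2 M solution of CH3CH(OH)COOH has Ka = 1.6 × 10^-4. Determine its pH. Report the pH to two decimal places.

pH = 2.25

CH3CH(OH)COOH ⇌ CH3CH(OH)COO- + H+
From the ICE table, Ka = x²/(0.2 − x) = 1.6 × 10^-4.
Since Ka ≪ C₀, x ≈ √(Ka·C₀) = 5.66 × 10^-3 M.
(x/C₀ = 2.8% < 5%, so the approximation holds.)
pH = −log[H+] = −log(5.66 × 10^-3) = 2.25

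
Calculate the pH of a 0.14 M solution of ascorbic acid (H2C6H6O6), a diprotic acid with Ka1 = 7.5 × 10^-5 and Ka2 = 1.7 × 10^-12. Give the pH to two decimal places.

pH = 2.49

Ka1 ≫ Ka2, so treat the first dissociation as the only significant source of H+.
Ka1 = x²/(0.14 − x) = 7.5 × 10^-5
x ≈ √(7.5 × 10^-5 × 0.14) = 3.24 × 10^-3 M
pH = −log(3.24 × 10^-3) = 2.49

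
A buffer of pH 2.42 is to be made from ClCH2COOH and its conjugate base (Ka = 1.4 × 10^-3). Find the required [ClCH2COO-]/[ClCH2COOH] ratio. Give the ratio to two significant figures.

pKa = -log(1.4 × 10^-3) = 2.854
pH = pKa + log(r) ⇒ log(r) = 2.42 − 2.854 = -0.434
r = [ClCH2COO-]/[ClCH2COOH] = 10^(-0.434) = 0.368

ratio = 0.37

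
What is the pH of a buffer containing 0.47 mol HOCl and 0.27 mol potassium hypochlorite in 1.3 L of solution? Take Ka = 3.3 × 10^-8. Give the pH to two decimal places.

pH = 7.24

pKa = −log(3.3 × 10^-8) = 7.481
pH = pKa + log([A⁻]/[HA]) = 7.481 + log(0.27/0.47)
pH = 7.481 + (-0.241) = 7.24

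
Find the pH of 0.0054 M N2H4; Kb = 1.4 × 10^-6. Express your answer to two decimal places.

N2H4 + H2O ⇌ N2H5+ + OH-
From the ICE table, Kb = x²/(0.0054 − x) = 1.4 × 10^-6.
Assume x ≪ 0.0054: x ≈ √(1.4 × 10^-6 × 0.0054) = 8.69 × 10^-5 M
(x/C₀ = 1.6% < 5%, so the approximation holds.)
pOH = 4.06, so pH = 14.00 − pOH = 9.94

pH = 9.94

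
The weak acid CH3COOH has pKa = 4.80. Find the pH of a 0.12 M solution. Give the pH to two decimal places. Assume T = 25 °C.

CH3COOH ⇌ CH3COO- + H+
Ka = 10^(−4.80) = 1.58 × 10^-5
From the ICE table, Ka = x²/(0.12 − x) = 1.58 × 10^-5.
Assume x ≪ 0.12: x ≈ √(1.58 × 10^-5 × 0.12) = 1.38 × 10^-3 M
pH = −log(1.38 × 10^-3) = 2.86

pH = 2.86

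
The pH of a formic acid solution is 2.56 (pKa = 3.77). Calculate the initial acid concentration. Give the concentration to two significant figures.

C₀ = 4.7 × 10^-2 M

[H+] = 10^(-2.56) = 2.75 × 10^-3 M = x
Ka = 10^(−3.77) = 1.70 × 10^-4
Ka = x²/(C₀ − x) ⇒ C₀ = x + x²/Ka
C₀ = 2.75 × 10^-3 + (2.75 × 10^-3)²/(1.70 × 10^-4) = 4.72 × 10^-2 M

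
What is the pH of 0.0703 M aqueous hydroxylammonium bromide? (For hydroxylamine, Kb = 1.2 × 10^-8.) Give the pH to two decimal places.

pH = 3.62

NH3OH+ is the conjugate acid of the weak base NH2OH.
Ka = Kw/Kb = 1.0×10^-14 / 1.2 × 10^-8 = 8.33 × 10^-7
From the ICE table, Ka = x²/(0.0703 − x) = 8.33 × 10^-7.
Since Ka ≪ C₀, x ≈ √(Ka·C₀) = 2.42 × 10^-4 M.
pH = −log(2.42 × 10^-4) = 3.62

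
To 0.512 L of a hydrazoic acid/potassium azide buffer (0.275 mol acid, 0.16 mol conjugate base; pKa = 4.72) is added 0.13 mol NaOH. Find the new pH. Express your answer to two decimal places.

pH = 5.02

After neutralization: n(HN3) = 0.145 mol, n(N3-) = 0.29 mol.
pH = pKa + log([A⁻]/[HA]) = 4.72 + log(0.29/0.145) = 4.72 +0.301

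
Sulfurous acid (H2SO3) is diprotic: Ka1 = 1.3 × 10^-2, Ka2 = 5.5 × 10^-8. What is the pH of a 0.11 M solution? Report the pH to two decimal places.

Ka1 ≫ Ka2, so treat the first dissociation as the only significant source of H+.
Ka1 = x²/(0.11 − x) = 1.3 × 10^-2
Solving the quadratic: x = (−Ka1 + √(Ka1² + 4·Ka1·C₀))/2 = 3.19 × 10^-2 M
pH = −log(3.19 × 10^-2) = 1.50

pH = 1.50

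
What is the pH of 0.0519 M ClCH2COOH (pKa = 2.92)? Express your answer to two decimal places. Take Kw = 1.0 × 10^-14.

pH = 2.14

ClCH2COOH ⇌ ClCH2COO- + H+
Ka = 10^(−2.92) = 1.20 × 10^-3
Ka = [H+]²/(0.0519 − [H+]) = 1.20 × 10^-3
The 5% rule fails; solving [H+]² + Ka·[H+] − Ka·C₀ = 0 exactly:
[H+] = (−Ka + √(Ka² + 4·Ka·C₀))/2 = 7.31 × 10^-3 M
pH = −log(7.31 × 10^-3) = 2.14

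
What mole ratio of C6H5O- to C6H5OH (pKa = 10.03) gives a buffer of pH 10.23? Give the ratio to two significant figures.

ratio = 1.6

pH = pKa + log(r) ⇒ log(r) = 10.23 − 10.03 = +0.20
r = [C6H5O-]/[C6H5OH] = 10^(+0.20) = 1.58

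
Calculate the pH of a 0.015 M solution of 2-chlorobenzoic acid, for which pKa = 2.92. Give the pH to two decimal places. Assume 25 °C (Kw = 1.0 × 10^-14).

ClC6H4COOH ⇌ ClC6H4COO- + H+
Ka = 10^(−2.92) = 1.20 × 10^-3
Ka = [H+]²/(0.015 − [H+]) = 1.20 × 10^-3
The 5% rule fails; solving [H+]² + Ka·[H+] − Ka·C₀ = 0 exactly:
[H+] = (−Ka + √(Ka² + 4·Ka·C₀))/2 = 3.68 × 10^-3 M
pH = −log[H+] = −log(3.68 × 10^-3) = 2.43

pH = 2.43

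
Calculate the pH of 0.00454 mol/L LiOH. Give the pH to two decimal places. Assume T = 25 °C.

pH = 11.66

LiOH is a strong base; [OH-] = 0.00454 M.
pOH = -log(0.00454) = 2.34
pH = 14.00 - 2.34 = 11.66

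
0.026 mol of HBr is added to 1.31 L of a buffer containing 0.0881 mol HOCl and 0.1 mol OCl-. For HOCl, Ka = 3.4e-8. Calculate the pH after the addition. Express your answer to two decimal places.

pH = 7.28

After neutralization: n(HOCl) = 0.114 mol, n(OCl-) = 0.074 mol.
pKa = −log(3.4 × 10^-8) = 7.469
Henderson–Hasselbalch with mole ratio 0.074/0.114: pH = 7.469 + (-0.188)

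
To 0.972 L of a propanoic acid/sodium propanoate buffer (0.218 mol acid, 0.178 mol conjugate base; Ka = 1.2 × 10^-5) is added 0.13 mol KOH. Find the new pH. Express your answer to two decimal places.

OH- converts CH3CH2COOH to CH3CH2COO-: CH3CH2COOH → 0.088 mol, CH3CH2COO- → 0.308 mol.
pKa = −log(1.2 × 10^-5) = 4.921
pH = pKa + log([A⁻]/[HA]) = 4.921 + log(0.308/0.088) = 4.921 +0.544

pH = 5.46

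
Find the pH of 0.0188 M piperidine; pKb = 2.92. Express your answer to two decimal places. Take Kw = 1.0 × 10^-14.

pH = 11.62

C5H10NH + H2O ⇌ C5H10NH2+ + OH-
Kb = 10^(−2.92) = 1.20 × 10^-3
Kb = [OH-]²/(0.0188 − [OH-]) = 1.20 × 10^-3
[OH-] is not negligible relative to C₀; solve [OH-]² + 0.0012·[OH-] − 2.26e-05 = 0.
[OH-] = [−0.0012 + √(0.0012² + 9.02e-05)]/2 = 4.19 × 10^-3 M
pOH = −log(4.19 × 10^-3) = 2.38; pH = 14.00 − 2.38 = 11.62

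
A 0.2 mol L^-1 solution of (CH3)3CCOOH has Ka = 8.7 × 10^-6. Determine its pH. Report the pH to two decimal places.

pH = 2.88

(CH3)3CCOOH ⇌ (CH3)3CCOO- + H+
Ka = [H+]²/(0.2 − [H+]) = 8.7 × 10^-6
Since Ka ≪ C₀, [H+] ≈ √(Ka·C₀) = 1.32 × 10^-3 M.
pH = −log[H+] = −log(1.32 × 10^-3) = 2.88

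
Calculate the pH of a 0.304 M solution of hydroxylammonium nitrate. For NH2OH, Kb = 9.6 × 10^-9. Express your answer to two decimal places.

NH3OH+ is the conjugate acid of the weak base NH2OH.
Ka = Kw/Kb = 1.0×10^-14 / 9.6 × 10^-9 = 1.04 × 10^-6
Ka = x²/(0.304 − x) = 1.04 × 10^-6
Neglecting x in the denominator: x = √(1.04 × 10^-6 × 0.304) = 5.62 × 10^-4 M
(x/C₀ = 0.18% < 5%, so the approximation holds.)
pH = −log(5.62 × 10^-4) = 3.25

pH = 3.25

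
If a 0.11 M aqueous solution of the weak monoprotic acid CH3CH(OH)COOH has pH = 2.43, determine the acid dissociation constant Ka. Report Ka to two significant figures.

Ka = 1.3 × 10^-4

[H+] = 10^(-2.43) = 3.72 × 10^-3 M
At equilibrium [HA] = 0.11 − 3.72 × 10^-3 = 1.06 × 10^-1 M
Ka = [H+][A-]/[HA] = (3.72 × 10^-3)² / 1.06 × 10^-1 = 1.3 × 10^-4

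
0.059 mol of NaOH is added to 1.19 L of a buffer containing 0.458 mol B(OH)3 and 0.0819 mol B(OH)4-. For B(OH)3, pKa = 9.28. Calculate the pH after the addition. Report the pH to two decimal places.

pH = 8.83

OH- converts B(OH)3 to B(OH)4-: B(OH)3 → 0.399 mol, B(OH)4- → 0.141 mol.
pH = pKa + log(n_B(OH)4-/n_B(OH)3) = 9.28 + log(0.141/0.399) = 9.28 + (-0.452)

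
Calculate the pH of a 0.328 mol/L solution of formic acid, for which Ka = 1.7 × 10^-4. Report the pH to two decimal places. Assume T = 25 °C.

pH = 2.13

HCOOH ⇌ HCOO- + H+
Ka = x²/(0.328 − x) = 1.7 × 10^-4
Neglecting x in the denominator: x = √(1.7 × 10^-4 × 0.328) = 7.47 × 10^-3 M
(x/C₀ = 2.3% < 5%, so the approximation holds.)
pH = −log[H+] = −log(7.47 × 10^-3) = 2.13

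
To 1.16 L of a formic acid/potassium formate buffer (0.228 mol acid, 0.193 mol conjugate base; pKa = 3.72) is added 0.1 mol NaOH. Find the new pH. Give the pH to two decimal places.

pH = 4.08

OH- converts HCOOH to HCOO-: HCOOH → 0.128 mol, HCOO- → 0.293 mol.
Henderson–Hasselbalch with mole ratio 0.293/0.128: pH = 3.72 + (+0.360)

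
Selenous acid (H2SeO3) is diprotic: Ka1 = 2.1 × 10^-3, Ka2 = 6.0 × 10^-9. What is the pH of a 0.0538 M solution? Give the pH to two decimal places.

Ka1 ≫ Ka2, so treat the first dissociation as the only significant source of H+.
Ka1 = x²/(0.0538 − x) = 2.1 × 10^-3
Solving the quadratic: x = (−Ka1 + √(Ka1² + 4·Ka1·C₀))/2 = 9.63 × 10^-3 M
pH = −log(9.63 × 10^-3) = 2.02

pH = 2.02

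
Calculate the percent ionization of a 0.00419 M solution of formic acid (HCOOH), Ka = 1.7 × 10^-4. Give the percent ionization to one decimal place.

18.2%

HCOOH ⇌ HCOO- + H+; let x = [H+] at equilibrium.
Ka = x²/(C₀ − x); solving the quadratic gives x = 7.63 × 10^-4 M.
% ionization = x/C₀ × 100% = 7.63 × 10^-4/0.00419 × 100% = 18.2%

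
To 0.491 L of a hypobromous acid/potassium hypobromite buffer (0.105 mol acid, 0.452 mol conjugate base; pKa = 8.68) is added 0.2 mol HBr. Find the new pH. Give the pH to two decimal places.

After neutralization: n(HOBr) = 0.305 mol, n(OBr-) = 0.252 mol.
pH = pKa + log([A⁻]/[HA]) = 8.68 + log(0.252/0.305) = 8.68 -0.083

pH = 8.60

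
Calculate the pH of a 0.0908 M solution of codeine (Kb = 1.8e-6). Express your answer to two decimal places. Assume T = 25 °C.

C18H21NO3 + H2O ⇌ C18H22NO3+ + OH-
From the ICE table, Kb = x²/(0.0908 − x) = 1.8 × 10^-6.
Assume x ≪ 0.0908: x ≈ √(1.8 × 10^-6 × 0.0908) = 4.04 × 10^-4 M
pOH = 3.39, so pH = 14.00 − pOH = 10.61

pH = 10.61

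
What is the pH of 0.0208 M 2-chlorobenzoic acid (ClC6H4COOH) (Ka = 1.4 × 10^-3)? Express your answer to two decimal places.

ClC6H4COOH ⇌ ClC6H4COO- + H+
From the ICE table, Ka = x²/(0.0208 − x) = 1.4 × 10^-3.
The 5% rule fails; solving x² + Ka·x − Ka·C₀ = 0 exactly:
x = (−Ka + √(Ka² + 4·Ka·C₀))/2 = 4.74 × 10^-3 M
pH = −log(4.74 × 10^-3) = 2.32

pH = 2.32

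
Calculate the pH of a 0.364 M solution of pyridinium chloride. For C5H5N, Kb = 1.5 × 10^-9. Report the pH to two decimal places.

C5H5NH+ is the conjugate acid of the weak base C5H5N.
Ka = Kw/Kb = 1.0×10^-14 / 1.5 × 10^-9 = 6.67 × 10^-6
From the ICE table, Ka = [H+]²/(0.364 − [H+]) = 6.67 × 10^-6.
Neglecting [H+] in the denominator: [H+] = √(6.67 × 10^-6 × 0.364) = 1.56 × 10^-3 M
Check: 0.43% ionized — well under 5%, approximation valid.
pH = −log[H+] = −log(1.56 × 10^-3) = 2.81

pH = 2.81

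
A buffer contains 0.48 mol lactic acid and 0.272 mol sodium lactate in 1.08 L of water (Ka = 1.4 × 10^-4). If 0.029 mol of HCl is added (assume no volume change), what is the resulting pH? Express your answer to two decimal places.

After neutralization: n(CH3CH(OH)COOH) = 0.509 mol, n(CH3CH(OH)COO-) = 0.243 mol.
pKa = −log(1.4 × 10^-4) = 3.854
Henderson–Hasselbalch with mole ratio 0.243/0.509: pH = 3.854 + (-0.321)

pH = 3.53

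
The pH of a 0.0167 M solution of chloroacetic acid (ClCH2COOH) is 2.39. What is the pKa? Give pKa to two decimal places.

pKa = 2.88

[H+] = 10^(-2.39) = 4.07 × 10^-3 M
At equilibrium [HA] = 0.0167 − 4.07 × 10^-3 = 1.26 × 10^-2 M
Ka = [H+][A-]/[HA] = (4.07 × 10^-3)² / 1.26 × 10^-2 = 1.31 × 10^-3
pKa = -log(1.31 × 10^-3) = 2.88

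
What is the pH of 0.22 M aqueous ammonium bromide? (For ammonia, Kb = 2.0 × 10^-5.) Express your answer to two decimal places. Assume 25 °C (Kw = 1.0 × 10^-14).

NH4+ is the conjugate acid of the weak base NH3.
Ka = Kw/Kb = 1.0×10^-14 / 2.0 × 10^-5 = 5.00 × 10^-10
From the ICE table, Ka = x²/(0.22 − x) = 5.00 × 10^-10.
Assume x ≪ 0.22: x ≈ √(5.00 × 10^-10 × 0.22) = 1.05 × 10^-5 M
pH = −log[H+] = −log(1.05 × 10^-5) = 4.98

pH = 4.98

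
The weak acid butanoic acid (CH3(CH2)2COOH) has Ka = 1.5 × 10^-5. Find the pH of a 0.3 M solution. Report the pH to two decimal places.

CH3(CH2)2COOH ⇌ CH3(CH2)2COO- + H+
Ka = [H+]²/(0.3 − [H+]) = 1.5 × 10^-5
Since Ka ≪ C₀, [H+] ≈ √(Ka·C₀) = 2.12 × 10^-3 M.
([H+]/C₀ = 0.71% < 5%, so the approximation holds.)
pH = −log[H+] = −log(2.12 × 10^-3) = 2.67

pH = 2.67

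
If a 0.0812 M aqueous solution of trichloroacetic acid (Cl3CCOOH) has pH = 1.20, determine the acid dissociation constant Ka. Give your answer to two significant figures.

Ka = 2.2 × 10^-1

[H+] = 10^(-1.20) = 6.31 × 10^-2 M
At equilibrium [HA] = 0.0812 − 6.31 × 10^-2 = 1.81 × 10^-2 M
Ka = [H+][A-]/[HA] = (6.31 × 10^-2)² / 1.81 × 10^-2 = 2.2 × 10^-1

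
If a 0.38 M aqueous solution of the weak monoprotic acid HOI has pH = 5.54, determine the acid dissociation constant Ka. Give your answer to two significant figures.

[H+] = 10^(-5.54) = 2.88 × 10^-6 M
At equilibrium [HA] = 0.38 − 2.88 × 10^-6 = 3.80 × 10^-1 M
Ka = [H+][A-]/[HA] = (2.88 × 10^-6)² / 3.80 × 10^-1 = 2.2 × 10^-11

Ka = 2.2 × 10^-11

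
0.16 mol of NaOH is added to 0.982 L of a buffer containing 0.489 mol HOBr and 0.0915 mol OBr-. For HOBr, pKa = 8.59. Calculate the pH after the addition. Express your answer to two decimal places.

pH = 8.47

After neutralization: n(HOBr) = 0.329 mol, n(OBr-) = 0.252 mol.
pH = pKa + log(n_OBr-/n_HOBr) = 8.59 + log(0.252/0.329) = 8.59 + (-0.116)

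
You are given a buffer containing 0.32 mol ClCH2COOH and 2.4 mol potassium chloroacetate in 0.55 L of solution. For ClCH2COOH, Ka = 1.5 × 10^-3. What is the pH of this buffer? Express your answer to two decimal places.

pKa = −log(1.5 × 10^-3) = 2.824
pH = pKa + log([A⁻]/[HA]) = 2.824 + log(2.4/0.32)
pH = 2.824 + (+0.875) = 3.70

pH = 3.70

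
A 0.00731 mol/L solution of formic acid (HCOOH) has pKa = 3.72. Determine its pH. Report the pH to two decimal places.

pH = 2.96

HCOOH ⇌ HCOO- + H+
Ka = 10^(−3.72) = 1.91 × 10^-4
From the ICE table, Ka = [H+]²/(0.00731 − [H+]) = 1.91 × 10^-4.
The 5% rule fails; solving [H+]² + Ka·[H+] − Ka·C₀ = 0 exactly:
[H+] = [−0.000191 + √(0.000191² + 5.58e-06)]/2 = 1.09 × 10^-3 M
pH = −log(1.09 × 10^-3) = 2.96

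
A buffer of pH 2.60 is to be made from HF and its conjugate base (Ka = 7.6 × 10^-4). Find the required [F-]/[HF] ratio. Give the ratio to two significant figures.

pKa = -log(7.6 × 10^-4) = 3.119
pH = pKa + log(r) ⇒ log(r) = 2.60 − 3.119 = -0.519
r = [F-]/[HF] = 10^(-0.519) = 0.303

ratio = 0.30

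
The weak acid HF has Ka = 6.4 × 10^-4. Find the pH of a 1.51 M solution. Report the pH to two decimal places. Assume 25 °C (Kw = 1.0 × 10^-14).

pH = 1.51

HF ⇌ F- + H+
Ka = x²/(1.51 − x) = 6.4 × 10^-4
Neglecting x in the denominator: x = √(6.4 × 10^-4 × 1.51) = 3.11 × 10^-2 M
(x/C₀ = 2.1% < 5%, so the approximation holds.)
pH = −log[H+] = −log(3.11 × 10^-2) = 1.51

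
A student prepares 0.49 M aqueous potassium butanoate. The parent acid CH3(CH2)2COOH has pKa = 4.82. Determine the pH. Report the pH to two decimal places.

CH3(CH2)2COO- is the conjugate base of the weak acid CH3(CH2)2COOH.
Ka = 10^(−4.82) = 1.51 × 10^-5
Kb = Kw/Ka = 1.0×10^-14 / 1.51 × 10^-5 = 6.62 × 10^-10
From the ICE table, Kb = [OH-]²/(0.49 − [OH-]) = 6.62 × 10^-10.
Since Kb ≪ C₀, [OH-] ≈ √(Kb·C₀) = 1.80 × 10^-5 M.
pOH = −log(1.80 × 10^-5) = 4.74; pH = 14.00 − 4.74 = 9.26

pH = 9.26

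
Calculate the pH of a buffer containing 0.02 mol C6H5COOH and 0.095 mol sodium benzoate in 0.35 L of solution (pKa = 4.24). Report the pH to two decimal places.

Using pH = pKa + log([base]/[acid]) with [base]/[acid] = 0.095/0.02:
pH = 4.24 + (+0.677) = 4.92

pH = 4.92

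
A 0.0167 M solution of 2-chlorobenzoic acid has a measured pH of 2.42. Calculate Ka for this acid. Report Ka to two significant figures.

[H+] = 10^(-2.42) = 3.80 × 10^-3 M
At equilibrium [HA] = 0.0167 − 3.80 × 10^-3 = 1.29 × 10^-2 M
Ka = [H+][A-]/[HA] = (3.80 × 10^-3)² / 1.29 × 10^-2 = 1.1 × 10^-3

Ka = 1.1 × 10^-3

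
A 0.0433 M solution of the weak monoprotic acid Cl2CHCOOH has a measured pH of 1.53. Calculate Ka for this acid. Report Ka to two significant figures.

Ka = 6.3 × 10^-2

[H+] = 10^(-1.53) = 2.95 × 10^-2 M
At equilibrium [HA] = 0.0433 − 2.95 × 10^-2 = 1.38 × 10^-2 M
Ka = [H+][A-]/[HA] = (2.95 × 10^-2)² / 1.38 × 10^-2 = 6.3 × 10^-2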